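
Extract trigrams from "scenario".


Word: "scenario" (length 8)
Number of trigrams = 8 - 3 + 1 = 6
  Position 0: "sce"
  Position 1: "cen"
  Position 2: "ena"
  Position 3: "nar"
  Position 4: "ari"
  Position 5: "rio"
Trigrams = "sce", "cen", "ena", "nar", "ari", "rio"


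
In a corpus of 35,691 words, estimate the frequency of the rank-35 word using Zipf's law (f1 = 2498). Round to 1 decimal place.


Zipf's law: f(r) = f(1) / r
f(1) = 2498
f(35) = 2498 / 35
= 71.4 occurrences


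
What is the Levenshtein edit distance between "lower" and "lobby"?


Word 1: "lower" (length 5)
Word 2: "lobby" (length 5)
One optimal edit sequence (insert/delete/substitute each cost 1):
  1. keep 'l'
  2. keep 'o'
  3. substitute 'w' -> 'b'  (+1)
  4. substitute 'e' -> 'b'  (+1)
  5. substitute 'r' -> 'y'  (+1)
Total edit operations: 3
Edit distance = 3


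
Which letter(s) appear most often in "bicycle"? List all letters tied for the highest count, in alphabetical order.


Word: "bicycle"
Letter counts:
  'b': 1
  'c': 2
  'e': 1
  'i': 1
  'l': 1
  'y': 1
Maximum count = 2
Most frequent = 'c' (2 times each)


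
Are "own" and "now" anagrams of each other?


Word 1: "own" → sorted: now
Word 2: "now" → sorted: now
Same letters? now == now
Anagram = Yes


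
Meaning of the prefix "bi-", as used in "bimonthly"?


Prefix: bi-
As in: bimonthly -> bi- + monthly
Meaning = two


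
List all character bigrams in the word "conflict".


Word: "conflict" (length 8)
Number of bigrams = 8 - 2 + 1 = 7
  Position 0: "co"
  Position 1: "on"
  Position 2: "nf"
  Position 3: "fl"
  Position 4: "li"
  Position 5: "ic"
  Position 6: "ct"
Bigrams = "co", "on", "nf", "fl", "li", "ic", "ct"


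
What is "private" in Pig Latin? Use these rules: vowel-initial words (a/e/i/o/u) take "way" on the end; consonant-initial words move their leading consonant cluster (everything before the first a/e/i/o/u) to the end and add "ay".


Word: "private"
Starts with consonant(s) → move to end, add 'ay'
Consonant cluster: "pr"
Pig Latin = "ivatepray"


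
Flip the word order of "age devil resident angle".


Original: "age devil resident angle"
Words (1..n): age | devil | resident | angle
Reversed (n..1): angle | resident | devil | age
Result = "angle resident devil age"


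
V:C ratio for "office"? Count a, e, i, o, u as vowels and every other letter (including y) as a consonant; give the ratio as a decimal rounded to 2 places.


Word: "office"
Vowels (a,e,i,o,u): 3
Consonants: 3
Ratio = 3/3
= 1.00


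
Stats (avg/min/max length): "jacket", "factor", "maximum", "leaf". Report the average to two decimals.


Lengths: "jacket"=6, "factor"=6, "maximum"=7, "leaf"=4
Sum = 23, Count = 4
Average = 23/4 = 5.75
= avg=5.75, min=4, max=7


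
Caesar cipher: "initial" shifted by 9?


Word: "initial"
Shift: 9
Each letter → (letter + shift) mod 26:
  'i' (8) + 9 = 17 → 'r'
  'n' (13) + 9 = 22 → 'w'
  'i' (8) + 9 = 17 → 'r'
  't' (19) + 9 = 2 → 'c'
  'i' (8) + 9 = 17 → 'r'
  'a' (0) + 9 = 9 → 'j'
  'l' (11) + 9 = 20 → 'u'
Result = "rwrcrju"


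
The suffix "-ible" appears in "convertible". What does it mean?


Suffix: -ible
Example: convertible = convert + -ible
Meaning = capable of


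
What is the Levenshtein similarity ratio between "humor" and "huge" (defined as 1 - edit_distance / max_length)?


Word 1: "humor" (length 5)
Word 2: "huge" (length 4)
One optimal edit sequence:
  1. keep 'h'
  2. keep 'u'
  3. delete 'm'  (+1)
  4. substitute 'o' -> 'g'  (+1)
  5. substitute 'r' -> 'e'  (+1)
Edit distance = 3
Max length = max(5, 4) = 5
Similarity = 1 - 3/5
= 0.4000


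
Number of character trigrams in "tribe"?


Word: "tribe" (length 5)
Number of 3-grams = length - 3 + 1 = 5 - 3 + 1
= 3


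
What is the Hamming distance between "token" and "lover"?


Comparing character by character (same length = 5):
  Pos 0: 't' vs 'l' !=
  Pos 1: 'o' vs 'o' =
  Pos 2: 'k' vs 'v' !=
  Pos 3: 'e' vs 'e' =
  Pos 4: 'n' vs 'r' !=
Hamming distance = 3


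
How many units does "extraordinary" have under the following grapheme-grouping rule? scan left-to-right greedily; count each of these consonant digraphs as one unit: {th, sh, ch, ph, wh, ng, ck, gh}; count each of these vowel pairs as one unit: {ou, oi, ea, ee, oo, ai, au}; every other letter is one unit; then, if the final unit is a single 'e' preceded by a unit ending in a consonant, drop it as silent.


Word: "extraordinary" (13 letters)
Left-to-right scan:
  1. 'e' (letter)
  2. 'x' (letter)
  3. 't' (letter)
  4. 'r' (letter)
  5. 'a' (letter)
  6. 'o' (letter)
  7. 'r' (letter)
  8. 'd' (letter)
  9. 'i' (letter)
  10. 'n' (letter)
  11. 'a' (letter)
  12. 'r' (letter)
  13. 'y' (letter)
Units from scan: 13
Sound units = 13 units


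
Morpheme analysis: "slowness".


Word: "slowness"
Morphemes: slow + -ness
Each morpheme carries meaning
= 2 morphemes


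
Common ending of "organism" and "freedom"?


Word 1: "organism"
Word 2: "freedom"
Comparing from end:
  Pos -1: 'm' == 'm'
  Pos -2: 's' != 'o' (stop)
LCS = "m" (length 1)


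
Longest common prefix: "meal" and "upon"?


Word 1: "meal"
Word 2: "upon"
Comparing from start:
  Pos 0: 'm' != 'u' (stop)
LCP = "" (length 0)


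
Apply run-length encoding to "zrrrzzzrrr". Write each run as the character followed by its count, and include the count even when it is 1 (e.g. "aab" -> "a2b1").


String: "zrrrzzzrrr"
Scanning for consecutive runs:
  'z' x 1
  'r' x 3
  'z' x 3
  'r' x 3
RLE = "z1r3z3r3"


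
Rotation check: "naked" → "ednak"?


Word: "naked", Candidate: "ednak"
Method: check if candidate is substring of word+word
"nakednaked" contains "ednak"? Yes
Is rotation = Yes


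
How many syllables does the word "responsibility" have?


Word: "responsibility"
Syllable breakdown: re · spon · si · bil · i · ty
Counting: 6 parts
= 6 syllables


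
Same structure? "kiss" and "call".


Pattern of "kiss": [0, 1, 2, 2]
Pattern of "call": [0, 1, 2, 2]
Patterns match
Same pattern = Yes


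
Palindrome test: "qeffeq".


Word: "qeffeq"
Reversed: "qeffeq"
Forward == Backward? qeffeq == qeffeq
Palindrome = Yes


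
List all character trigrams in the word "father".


Word: "father" (length 6)
Number of trigrams = 6 - 3 + 1 = 4
  Position 0: "fat"
  Position 1: "ath"
  Position 2: "the"
  Position 3: "her"
Trigrams = "fat", "ath", "the", "her"


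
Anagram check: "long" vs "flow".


Word 1: "long" → sorted: glno
Word 2: "flow" → sorted: flow
Same letters? glno != flow
Anagram = No


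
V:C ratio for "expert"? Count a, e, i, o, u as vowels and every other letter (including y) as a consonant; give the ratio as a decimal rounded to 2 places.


Word: "expert"
Vowels (a,e,i,o,u): 2
Consonants: 4
Ratio = 2/4
= 0.50


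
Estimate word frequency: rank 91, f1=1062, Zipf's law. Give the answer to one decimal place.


Zipf's law: f(r) = f(1) / r
f(1) = 1062
f(91) = 1062 / 91
= 11.7 occurrences


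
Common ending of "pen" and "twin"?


Word 1: "pen"
Word 2: "twin"
Comparing from end:
  Pos -1: 'n' == 'n'
  Pos -2: 'e' != 'i' (stop)
LCS = "n" (length 1)


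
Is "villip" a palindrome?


Word: "villip"
Reversed: "pilliv"
Forward == Backward? villip != pilliv
Palindrome = No


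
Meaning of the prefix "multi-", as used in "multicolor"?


Prefix: multi-
As in: multicolor -> multi- + color
Meaning = many


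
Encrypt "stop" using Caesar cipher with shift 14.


Word: "stop"
Shift: 14
Each letter → (letter + shift) mod 26:
  's' (18) + 14 = 6 → 'g'
  't' (19) + 14 = 7 → 'h'
  'o' (14) + 14 = 2 → 'c'
  'p' (15) + 14 = 3 → 'd'
Result = "ghcd"


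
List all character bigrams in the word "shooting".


Word: "shooting" (length 8)
Number of bigrams = 8 - 2 + 1 = 7
  Position 0: "sh"
  Position 1: "ho"
  Position 2: "oo"
  Position 3: "ot"
  Position 4: "ti"
  Position 5: "in"
  Position 6: "ng"
Bigrams = "sh", "ho", "oo", "ot", "ti", "in", "ng"


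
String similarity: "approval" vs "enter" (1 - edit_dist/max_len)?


Word 1: "approval" (length 8)
Word 2: "enter" (length 5)
One optimal edit sequence:
  1. delete 'a'  (+1)
  2. delete 'p'  (+1)
  3. delete 'p'  (+1)
  4. substitute 'r' -> 'e'  (+1)
  5. substitute 'o' -> 'n'  (+1)
  6. substitute 'v' -> 't'  (+1)
  7. substitute 'a' -> 'e'  (+1)
  8. substitute 'l' -> 'r'  (+1)
Edit distance = 8
Max length = max(8, 5) = 8
Similarity = 1 - 8/8
= 0.0000


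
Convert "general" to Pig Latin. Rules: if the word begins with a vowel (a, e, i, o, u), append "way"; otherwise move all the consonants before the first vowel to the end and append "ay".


Word: "general"
Starts with consonant(s) → move to end, add 'ay'
Consonant cluster: "g"
Pig Latin = "eneralgay"


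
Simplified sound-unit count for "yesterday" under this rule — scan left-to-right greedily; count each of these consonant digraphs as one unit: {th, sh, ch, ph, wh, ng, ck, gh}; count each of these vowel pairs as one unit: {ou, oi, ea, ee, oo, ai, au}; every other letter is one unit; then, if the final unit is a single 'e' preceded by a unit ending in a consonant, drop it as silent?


Word: "yesterday" (9 letters)
Left-to-right scan:
  [1] 'y' (letter)
  [2] 'e' (letter)
  [3] 's' (letter)
  [4] 't' (letter)
  [5] 'e' (letter)
  [6] 'r' (letter)
  [7] 'd' (letter)
  [8] 'a' (letter)
  [9] 'y' (letter)
Units from scan: 9
Sound units = 9 units


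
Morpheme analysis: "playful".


Word: "playful"
Morphemes: play / -ful
Each morpheme carries meaning
= 2 morphemes


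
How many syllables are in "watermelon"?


Word: "watermelon"
Syllable breakdown: wa | ter | mel | on
Counting: 4 parts
= 4 syllables


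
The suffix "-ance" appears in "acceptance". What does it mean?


Suffix: -ance
As in: acceptance -> accept + -ance
Meaning = state of


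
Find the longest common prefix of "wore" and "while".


Word 1: "wore"
Word 2: "while"
Comparing from start:
  Pos 0: 'w' == 'w'
  Pos 1: 'o' != 'h' (stop)
LCP = "w" (length 1)


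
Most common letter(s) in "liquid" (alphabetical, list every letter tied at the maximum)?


Word: "liquid"
Letter counts:
  'd': 1
  'i': 2
  'l': 1
  'q': 1
  'u': 1
Maximum count = 2
Most frequent = 'i' (2 times each)


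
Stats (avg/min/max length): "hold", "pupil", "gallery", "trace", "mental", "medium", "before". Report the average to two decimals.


Lengths: "hold"=4, "pupil"=5, "gallery"=7, "trace"=5, "mental"=6, "medium"=6, "before"=6
Sum = 39, Count = 7
Average = 39/7 = 5.57
= avg=5.57, min=4, max=7


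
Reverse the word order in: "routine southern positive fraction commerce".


Original: "routine southern positive fraction commerce"
Words (1..n): routine | southern | positive | fraction | commerce
Reversed (n..1): commerce | fraction | positive | southern | routine
Result = "commerce fraction positive southern routine"


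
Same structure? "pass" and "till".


Pattern of "pass": [0, 1, 2, 2]
Pattern of "till": [0, 1, 2, 2]
Patterns match
Same pattern = Yes


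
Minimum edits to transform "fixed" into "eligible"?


Word 1: "fixed" (length 5)
Word 2: "eligible" (length 8)
One optimal edit sequence (insert/delete/substitute each cost 1):
  1. insert 'e'  (+1)
  2. insert 'l'  (+1)
  3. insert 'i'  (+1)
  4. substitute 'f' -> 'g'  (+1)
  5. keep 'i'
  6. substitute 'x' -> 'b'  (+1)
  7. substitute 'e' -> 'l'  (+1)
  8. substitute 'd' -> 'e'  (+1)
Total edit operations: 7
Edit distance = 7


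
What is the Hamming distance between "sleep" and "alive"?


Comparing character by character (same length = 5):
  Pos 0: 's' vs 'a' !=
  Pos 1: 'l' vs 'l' =
  Pos 2: 'e' vs 'i' !=
  Pos 3: 'e' vs 'v' !=
  Pos 4: 'p' vs 'e' !=
Hamming distance = 4


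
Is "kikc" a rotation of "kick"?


Word: "kick", Candidate: "kikc"
Method: check if candidate is substring of word+word
"kickkick" contains "kikc"? No
Is rotation = No


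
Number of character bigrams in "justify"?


Word: "justify" (length 7)
Number of 2-grams = length - 2 + 1 = 7 - 2 + 1
= 6


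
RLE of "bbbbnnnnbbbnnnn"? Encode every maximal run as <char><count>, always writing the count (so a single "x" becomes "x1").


String: "bbbbnnnnbbbnnnn"
Scanning for consecutive runs:
  'b' x 4
  'n' x 4
  'b' x 3
  'n' x 4
RLE = "b4n4b3n4"


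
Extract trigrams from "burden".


Word: "burden" (length 6)
Number of trigrams = 6 - 3 + 1 = 4
  Position 0: "bur"
  Position 1: "urd"
  Position 2: "rde"
  Position 3: "den"
Trigrams = "bur", "urd", "rde", "den"


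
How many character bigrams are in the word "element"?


Word: "element" (length 7)
Number of 2-grams = length - 2 + 1 = 7 - 2 + 1
= 6


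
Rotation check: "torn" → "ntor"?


Word: "torn", Candidate: "ntor"
Method: check if candidate is substring of word+word
"torntorn" contains "ntor"? Yes
Is rotation = Yes


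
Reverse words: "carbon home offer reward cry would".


Original: "carbon home offer reward cry would"
Words (1..n): carbon | home | offer | reward | cry | would
Reversed (n..1): would | cry | reward | offer | home | carbon
Result = "would cry reward offer home carbon"


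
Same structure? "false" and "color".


Pattern of "false": [0, 1, 2, 3, 4]
Pattern of "color": [0, 1, 2, 1, 3]
Patterns do not match
Same pattern = No


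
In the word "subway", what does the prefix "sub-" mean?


Prefix: sub-
Example: subway = sub- + way
Meaning = under / below


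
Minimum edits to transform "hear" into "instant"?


Word 1: "hear" (length 4)
Word 2: "instant" (length 7)
One optimal edit sequence (insert/delete/substitute each cost 1):
  1. insert 'i'  (+1)
  2. insert 'n'  (+1)
  3. substitute 'h' -> 's'  (+1)
  4. substitute 'e' -> 't'  (+1)
  5. keep 'a'
  6. insert 'n'  (+1)
  7. substitute 'r' -> 't'  (+1)
Total edit operations: 6
Edit distance = 6


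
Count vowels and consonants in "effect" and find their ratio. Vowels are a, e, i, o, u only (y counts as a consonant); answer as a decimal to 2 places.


Word: "effect"
Vowels (a,e,i,o,u): 2
Consonants: 4
Ratio = 2/4
= 0.50


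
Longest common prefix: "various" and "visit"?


Word 1: "various"
Word 2: "visit"
Comparing from start:
  Pos 0: 'v' == 'v'
  Pos 1: 'a' != 'i' (stop)
LCP = "v" (length 1)


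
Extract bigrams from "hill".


Word: "hill" (length 4)
Number of bigrams = 4 - 2 + 1 = 3
  Position 0: "hi"
  Position 1: "il"
  Position 2: "ll"
Bigrams = "hi", "il", "ll"


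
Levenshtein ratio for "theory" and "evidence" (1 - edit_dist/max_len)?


Word 1: "theory" (length 6)
Word 2: "evidence" (length 8)
One optimal edit sequence:
  1. insert 'e'  (+1)
  2. insert 'v'  (+1)
  3. substitute 't' -> 'i'  (+1)
  4. substitute 'h' -> 'd'  (+1)
  5. keep 'e'
  6. substitute 'o' -> 'n'  (+1)
  7. substitute 'r' -> 'c'  (+1)
  8. substitute 'y' -> 'e'  (+1)
Edit distance = 7
Max length = max(6, 8) = 8
Similarity = 1 - 7/8
= 0.1250


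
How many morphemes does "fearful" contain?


Word: "fearful"
Morphemes: fear | -ful
Each morpheme carries meaning
= 2 morphemes


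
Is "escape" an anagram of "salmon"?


Word 1: "salmon" → sorted: almnos
Word 2: "escape" → sorted: aceeps
Same letters? almnos != aceeps
Anagram = No


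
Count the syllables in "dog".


Word: "dog"
Syllable breakdown: dog
Counting: 1 part
= 1 syllable


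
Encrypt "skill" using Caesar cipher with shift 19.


Word: "skill"
Shift: 19
Each letter → (letter + shift) mod 26:
  's' (18) + 19 = 11 → 'l'
  'k' (10) + 19 = 3 → 'd'
  'i' (8) + 19 = 1 → 'b'
  'l' (11) + 19 = 4 → 'e'
  'l' (11) + 19 = 4 → 'e'
Result = "ldbee"


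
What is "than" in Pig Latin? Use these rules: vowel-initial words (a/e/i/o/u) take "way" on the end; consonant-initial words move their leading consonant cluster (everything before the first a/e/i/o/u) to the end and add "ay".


Word: "than"
Starts with consonant(s) → move to end, add 'ay'
Consonant cluster: "th"
Pig Latin = "anthay"


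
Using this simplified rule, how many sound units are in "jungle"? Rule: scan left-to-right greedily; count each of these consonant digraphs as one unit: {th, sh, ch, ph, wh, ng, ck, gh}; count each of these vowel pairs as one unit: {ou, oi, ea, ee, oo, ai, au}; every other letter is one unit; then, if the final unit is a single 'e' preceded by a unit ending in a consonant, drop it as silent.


Word: "jungle" (6 letters)
Left-to-right scan:
  (1) 'j' (letter)
  (2) 'u' (letter)
  (3) 'ng' (digraph)
  (4) 'l' (letter)
  (5) 'e' (letter)
Units from scan: 5
Final unit is 'e' after a consonant -> drop as silent (-1)
Sound units = 4 units


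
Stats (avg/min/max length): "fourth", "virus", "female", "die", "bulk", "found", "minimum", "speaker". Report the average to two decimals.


Lengths: "fourth"=6, "virus"=5, "female"=6, "die"=3, "bulk"=4, "found"=5, "minimum"=7, "speaker"=7
Sum = 43, Count = 8
Average = 43/8 = 5.38
= avg=5.38, min=3, max=7


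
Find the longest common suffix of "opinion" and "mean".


Word 1: "opinion"
Word 2: "mean"
Comparing from end:
  Pos -1: 'n' == 'n'
  Pos -2: 'o' != 'a' (stop)
LCS = "n" (length 1)


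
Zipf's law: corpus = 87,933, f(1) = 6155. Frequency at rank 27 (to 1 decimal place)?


Zipf's law: f(r) = f(1) / r
f(1) = 6155
f(27) = 6155 / 27
= 228.0 occurrences


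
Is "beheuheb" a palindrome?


Word: "beheuheb"
Reversed: "behueheb"
Forward == Backward? beheuheb != behueheb
Palindrome = No


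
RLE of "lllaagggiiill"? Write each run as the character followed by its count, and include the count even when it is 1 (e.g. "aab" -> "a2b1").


String: "lllaagggiiill"
Scanning for consecutive runs:
  'l' x 3
  'a' x 2
  'g' x 3
  'i' x 3
  'l' x 2
RLE = "l3a2g3i3l2"


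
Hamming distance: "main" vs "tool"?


Comparing character by character (same length = 4):
  Pos 0: 'm' vs 't' !=
  Pos 1: 'a' vs 'o' !=
  Pos 2: 'i' vs 'o' !=
  Pos 3: 'n' vs 'l' !=
Hamming distance = 4


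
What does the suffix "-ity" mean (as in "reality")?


Suffix: -ity
Example: reality = real + -ity
Meaning = quality of


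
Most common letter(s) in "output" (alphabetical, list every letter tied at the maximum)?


Word: "output"
Letter counts:
  'o': 1
  'p': 1
  't': 2
  'u': 2
Maximum count = 2
Most frequent = 't', 'u' (2 times each)


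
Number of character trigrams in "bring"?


Word: "bring" (length 5)
Number of 3-grams = length - 3 + 1 = 5 - 3 + 1
= 3


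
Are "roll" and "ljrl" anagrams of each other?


Word 1: "roll" → sorted: llor
Word 2: "ljrl" → sorted: jllr
Same letters? llor != jllr
Anagram = No


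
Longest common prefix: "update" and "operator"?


Word 1: "update"
Word 2: "operator"
Comparing from start:
  Pos 0: 'u' != 'o' (stop)
LCP = "" (length 0)


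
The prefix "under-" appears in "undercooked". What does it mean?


Prefix: under-
Example: undercooked (under- + cooked)
Meaning = insufficient


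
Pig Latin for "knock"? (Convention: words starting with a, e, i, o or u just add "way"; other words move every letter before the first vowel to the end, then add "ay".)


Word: "knock"
Starts with consonant(s) → move to end, add 'ay'
Consonant cluster: "kn"
Pig Latin = "ockknay"


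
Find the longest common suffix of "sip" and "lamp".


Word 1: "sip"
Word 2: "lamp"
Comparing from end:
  Pos -1: 'p' == 'p'
  Pos -2: 'i' != 'm' (stop)
LCS = "p" (length 1)


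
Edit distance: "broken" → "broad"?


Word 1: "broken" (length 6)
Word 2: "broad" (length 5)
One optimal edit sequence (insert/delete/substitute each cost 1):
  1. keep 'b'
  2. keep 'r'
  3. keep 'o'
  4. delete 'k'  (+1)
  5. substitute 'e' -> 'a'  (+1)
  6. substitute 'n' -> 'd'  (+1)
Total edit operations: 3
Edit distance = 3


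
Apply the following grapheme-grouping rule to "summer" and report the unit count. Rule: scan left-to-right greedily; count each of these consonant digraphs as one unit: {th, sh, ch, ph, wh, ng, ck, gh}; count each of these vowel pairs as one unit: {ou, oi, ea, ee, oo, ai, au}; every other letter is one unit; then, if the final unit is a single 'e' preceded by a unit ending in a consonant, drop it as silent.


Word: "summer" (6 letters)
Left-to-right scan:
  1. 's' (letter)
  2. 'u' (letter)
  3. 'm' (letter)
  4. 'm' (letter)
  5. 'e' (letter)
  6. 'r' (letter)
Units from scan: 6
Sound units = 6 units


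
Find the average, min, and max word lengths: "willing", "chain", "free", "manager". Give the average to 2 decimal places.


Lengths: "willing"=7, "chain"=5, "free"=4, "manager"=7
Sum = 23, Count = 4
Average = 23/4 = 5.75
= avg=5.75, min=4, max=7


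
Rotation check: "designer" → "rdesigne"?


Word: "designer", Candidate: "rdesigne"
Method: check if candidate is substring of word+word
"designerdesigner" contains "rdesigne"? Yes
Is rotation = Yes


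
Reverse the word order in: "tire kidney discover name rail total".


Original: "tire kidney discover name rail total"
Words (1..n): tire | kidney | discover | name | rail | total
Reversed (n..1): total | rail | name | discover | kidney | tire
Result = "total rail name discover kidney tire"


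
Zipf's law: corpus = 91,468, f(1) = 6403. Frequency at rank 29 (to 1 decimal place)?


Zipf's law: f(r) = f(1) / r
f(1) = 6403
f(29) = 6403 / 29
= 220.8 occurrences


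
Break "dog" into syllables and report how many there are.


Word: "dog"
Syllable breakdown: dog
Counting: 1 part
= 1 syllable


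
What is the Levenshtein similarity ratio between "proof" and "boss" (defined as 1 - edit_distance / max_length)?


Word 1: "proof" (length 5)
Word 2: "boss" (length 4)
One optimal edit sequence:
  1. delete 'p'  (+1)
  2. substitute 'r' -> 'b'  (+1)
  3. keep 'o'
  4. substitute 'o' -> 's'  (+1)
  5. substitute 'f' -> 's'  (+1)
Edit distance = 4
Max length = max(5, 4) = 5
Similarity = 1 - 4/5
= 0.2000


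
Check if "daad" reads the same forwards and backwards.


Word: "daad"
Reversed: "daad"
Forward == Backward? daad == daad
Palindrome = Yes


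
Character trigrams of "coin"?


Word: "coin" (length 4)
Number of trigrams = 4 - 3 + 1 = 2
  Position 0: "coi"
  Position 1: "oin"
Trigrams = "coi", "oin"


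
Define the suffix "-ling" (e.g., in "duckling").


Suffix: -ling
Example: duckling (duck + -ling)
Meaning = small / young


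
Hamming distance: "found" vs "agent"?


Comparing character by character (same length = 5):
  Pos 0: 'f' vs 'a' !=
  Pos 1: 'o' vs 'g' !=
  Pos 2: 'u' vs 'e' !=
  Pos 3: 'n' vs 'n' =
  Pos 4: 'd' vs 't' !=
Hamming distance = 4


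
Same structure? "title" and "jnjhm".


Pattern of "title": [0, 1, 0, 2, 3]
Pattern of "jnjhm": [0, 1, 0, 2, 3]
Patterns match
Same pattern = Yes


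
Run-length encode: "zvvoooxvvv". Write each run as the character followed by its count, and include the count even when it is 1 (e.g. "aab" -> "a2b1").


String: "zvvoooxvvv"
Scanning for consecutive runs:
  'z' x 1
  'v' x 2
  'o' x 3
  'x' x 1
  'v' x 3
RLE = "z1v2o3x1v3"


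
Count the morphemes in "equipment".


Word: "equipment"
Morphemes: equip | -ment
Each morpheme carries meaning
= 2 morphemes


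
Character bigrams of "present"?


Word: "present" (length 7)
Number of bigrams = 7 - 2 + 1 = 6
  Position 0: "pr"
  Position 1: "re"
  Position 2: "es"
  Position 3: "se"
  Position 4: "en"
  Position 5: "nt"
Bigrams = "pr", "re", "es", "se", "en", "nt"


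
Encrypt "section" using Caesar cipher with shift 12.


Word: "section"
Shift: 12
Each letter → (letter + shift) mod 26:
  's' (18) + 12 = 4 → 'e'
  'e' (4) + 12 = 16 → 'q'
  'c' (2) + 12 = 14 → 'o'
  't' (19) + 12 = 5 → 'f'
  'i' (8) + 12 = 20 → 'u'
  'o' (14) + 12 = 0 → 'a'
  'n' (13) + 12 = 25 → 'z'
Result = "eqofuaz"


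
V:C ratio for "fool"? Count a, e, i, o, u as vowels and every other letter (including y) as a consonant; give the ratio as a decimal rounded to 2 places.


Word: "fool"
Vowels (a,e,i,o,u): 2
Consonants: 2
Ratio = 2/2
= 1.00


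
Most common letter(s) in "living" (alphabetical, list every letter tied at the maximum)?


Word: "living"
Letter counts:
  'g': 1
  'i': 2
  'l': 1
  'n': 1
  'v': 1
Maximum count = 2
Most frequent = 'i' (2 times each)


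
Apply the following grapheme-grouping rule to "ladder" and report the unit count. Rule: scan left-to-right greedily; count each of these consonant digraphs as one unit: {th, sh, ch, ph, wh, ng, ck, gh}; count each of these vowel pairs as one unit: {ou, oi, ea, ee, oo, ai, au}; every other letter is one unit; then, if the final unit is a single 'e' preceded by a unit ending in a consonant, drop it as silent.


Word: "ladder" (6 letters)
Left-to-right scan:
  (1) 'l' (letter)
  (2) 'a' (letter)
  (3) 'd' (letter)
  (4) 'd' (letter)
  (5) 'e' (letter)
  (6) 'r' (letter)
Units from scan: 6
Sound units = 6 units


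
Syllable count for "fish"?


Word: "fish"
Syllable breakdown: fish
Counting: 1 part
= 1 syllable


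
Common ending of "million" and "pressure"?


Word 1: "million"
Word 2: "pressure"
Comparing from end:
  Pos -1: 'n' != 'e' (stop)
LCS = "" (length 0)


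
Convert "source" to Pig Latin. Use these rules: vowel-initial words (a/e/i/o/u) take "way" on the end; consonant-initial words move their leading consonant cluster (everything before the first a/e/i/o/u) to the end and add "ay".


Word: "source"
Starts with consonant(s) → move to end, add 'ay'
Consonant cluster: "s"
Pig Latin = "ourcesay"


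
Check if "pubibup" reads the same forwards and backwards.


Word: "pubibup"
Reversed: "pubibup"
Forward == Backward? pubibup == pubibup
Palindrome = Yes


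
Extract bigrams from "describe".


Word: "describe" (length 8)
Number of bigrams = 8 - 2 + 1 = 7
  Position 0: "de"
  Position 1: "es"
  Position 2: "sc"
  Position 3: "cr"
  Position 4: "ri"
  Position 5: "ib"
  Position 6: "be"
Bigrams = "de", "es", "sc", "cr", "ri", "ib", "be"


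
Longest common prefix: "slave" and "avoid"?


Word 1: "slave"
Word 2: "avoid"
Comparing from start:
  Pos 0: 's' != 'a' (stop)
LCP = "" (length 0)


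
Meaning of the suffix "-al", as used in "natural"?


Suffix: -al
Example: natural (nature + -al, with a spelling change)
Meaning = relating to


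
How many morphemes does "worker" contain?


Word: "worker"
Morphemes: work / -er
Each morpheme carries meaning
= 2 morphemes


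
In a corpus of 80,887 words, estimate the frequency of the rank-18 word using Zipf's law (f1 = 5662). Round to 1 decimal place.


Zipf's law: f(r) = f(1) / r
f(1) = 5662
f(18) = 5662 / 18
= 314.6 occurrences


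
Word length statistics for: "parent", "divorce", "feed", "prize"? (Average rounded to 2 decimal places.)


Lengths: "parent"=6, "divorce"=7, "feed"=4, "prize"=5
Sum = 22, Count = 4
Average = 22/4 = 5.50
= avg=5.50, min=4, max=7


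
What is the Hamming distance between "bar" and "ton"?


Comparing character by character (same length = 3):
  Pos 0: 'b' vs 't' !=
  Pos 1: 'a' vs 'o' !=
  Pos 2: 'r' vs 'n' !=
Hamming distance = 3


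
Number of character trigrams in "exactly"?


Word: "exactly" (length 7)
Number of 3-grams = length - 3 + 1 = 7 - 3 + 1
= 5


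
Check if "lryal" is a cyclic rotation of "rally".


Word: "rally", Candidate: "lryal"
Method: check if candidate is substring of word+word
"rallyrally" contains "lryal"? No
Is rotation = No


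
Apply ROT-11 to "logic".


Word: "logic"
Shift: 11
Each letter → (letter + shift) mod 26:
  'l' (11) + 11 = 22 → 'w'
  'o' (14) + 11 = 25 → 'z'
  'g' (6) + 11 = 17 → 'r'
  'i' (8) + 11 = 19 → 't'
  'c' (2) + 11 = 13 → 'n'
Result = "wzrtn"


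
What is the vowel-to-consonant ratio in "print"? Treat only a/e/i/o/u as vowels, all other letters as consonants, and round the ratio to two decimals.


Word: "print"
Vowels (a,e,i,o,u): 1
Consonants: 4
Ratio = 1/4
= 0.25


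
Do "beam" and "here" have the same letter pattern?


Pattern of "beam": [0, 1, 2, 3]
Pattern of "here": [0, 1, 2, 1]
Patterns do not match
Same pattern = No


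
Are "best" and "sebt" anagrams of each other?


Word 1: "best" → sorted: best
Word 2: "sebt" → sorted: best
Same letters? best == best
Anagram = Yes


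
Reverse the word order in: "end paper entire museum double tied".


Original: "end paper entire museum double tied"
Words (1..n): end | paper | entire | museum | double | tied
Reversed (n..1): tied | double | museum | entire | paper | end
Result = "tied double museum entire paper end"


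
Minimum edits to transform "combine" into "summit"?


Word 1: "combine" (length 7)
Word 2: "summit" (length 6)
One optimal edit sequence (insert/delete/substitute each cost 1):
  1. substitute 'c' -> 's'  (+1)
  2. substitute 'o' -> 'u'  (+1)
  3. keep 'm'
  4. substitute 'b' -> 'm'  (+1)
  5. keep 'i'
  6. delete 'n'  (+1)
  7. substitute 'e' -> 't'  (+1)
Total edit operations: 5
Edit distance = 5


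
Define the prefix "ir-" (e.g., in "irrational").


Prefix: ir-
Example: irrational = ir- + rational
Meaning = not


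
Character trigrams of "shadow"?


Word: "shadow" (length 6)
Number of trigrams = 6 - 3 + 1 = 4
  Position 0: "sha"
  Position 1: "had"
  Position 2: "ado"
  Position 3: "dow"
Trigrams = "sha", "had", "ado", "dow"


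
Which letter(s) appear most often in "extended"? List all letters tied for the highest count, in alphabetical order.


Word: "extended"
Letter counts:
  'd': 2
  'e': 3
  'n': 1
  't': 1
  'x': 1
Maximum count = 3
Most frequent = 'e' (3 times each)


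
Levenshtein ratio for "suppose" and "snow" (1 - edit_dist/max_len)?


Word 1: "suppose" (length 7)
Word 2: "snow" (length 4)
One optimal edit sequence:
  1. keep 's'
  2. delete 'u'  (+1)
  3. delete 'p'  (+1)
  4. substitute 'p' -> 'n'  (+1)
  5. keep 'o'
  6. delete 's'  (+1)
  7. substitute 'e' -> 'w'  (+1)
Edit distance = 5
Max length = max(7, 4) = 7
Similarity = 1 - 5/7
= 0.2857


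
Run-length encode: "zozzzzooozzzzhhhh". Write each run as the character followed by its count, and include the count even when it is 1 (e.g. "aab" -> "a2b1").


String: "zozzzzooozzzzhhhh"
Scanning for consecutive runs:
  'z' x 1
  'o' x 1
  'z' x 4
  'o' x 3
  'z' x 4
  'h' x 4
RLE = "z1o1z4o3z4h4"


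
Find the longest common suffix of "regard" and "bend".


Word 1: "regard"
Word 2: "bend"
Comparing from end:
  Pos -1: 'd' == 'd'
  Pos -2: 'r' != 'n' (stop)
LCS = "d" (length 1)


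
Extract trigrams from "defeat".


Word: "defeat" (length 6)
Number of trigrams = 6 - 3 + 1 = 4
  Position 0: "def"
  Position 1: "efe"
  Position 2: "fea"
  Position 3: "eat"
Trigrams = "def", "efe", "fea", "eat"


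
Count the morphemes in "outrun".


Word: "outrun"
Morphemes: out- | run
Each morpheme carries meaning
= 2 morphemes


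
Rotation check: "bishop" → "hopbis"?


Word: "bishop", Candidate: "hopbis"
Method: check if candidate is substring of word+word
"bishopbishop" contains "hopbis"? Yes
Is rotation = Yes


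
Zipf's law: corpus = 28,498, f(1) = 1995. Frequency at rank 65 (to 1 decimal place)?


Zipf's law: f(r) = f(1) / r
f(1) = 1995
f(65) = 1995 / 65
= 30.7 occurrences


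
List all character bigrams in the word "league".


Word: "league" (length 6)
Number of bigrams = 6 - 2 + 1 = 5
  Position 0: "le"
  Position 1: "ea"
  Position 2: "ag"
  Position 3: "gu"
  Position 4: "ue"
Bigrams = "le", "ea", "ag", "gu", "ue"


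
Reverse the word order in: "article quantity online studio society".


Original: "article quantity online studio society"
Words (1..n): article | quantity | online | studio | society
Reversed (n..1): society | studio | online | quantity | article
Result = "society studio online quantity article"


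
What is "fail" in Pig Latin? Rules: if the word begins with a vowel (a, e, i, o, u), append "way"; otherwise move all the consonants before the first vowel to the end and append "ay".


Word: "fail"
Starts with consonant(s) → move to end, add 'ay'
Consonant cluster: "f"
Pig Latin = "ailfay"


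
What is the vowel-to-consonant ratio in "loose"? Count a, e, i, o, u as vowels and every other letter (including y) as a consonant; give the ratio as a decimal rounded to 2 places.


Word: "loose"
Vowels (a,e,i,o,u): 3
Consonants: 2
Ratio = 3/2
= 1.50


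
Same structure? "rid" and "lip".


Pattern of "rid": [0, 1, 2]
Pattern of "lip": [0, 1, 2]
Patterns match
Same pattern = Yes


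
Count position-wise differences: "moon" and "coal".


Comparing character by character (same length = 4):
  Pos 0: 'm' vs 'c' !=
  Pos 1: 'o' vs 'o' =
  Pos 2: 'o' vs 'a' !=
  Pos 3: 'n' vs 'l' !=
Hamming distance = 3


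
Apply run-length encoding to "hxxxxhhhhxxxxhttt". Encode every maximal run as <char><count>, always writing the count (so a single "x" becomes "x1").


String: "hxxxxhhhhxxxxhttt"
Scanning for consecutive runs:
  'h' x 1
  'x' x 4
  'h' x 4
  'x' x 4
  'h' x 1
  't' x 3
RLE = "h1x4h4x4h1t3"


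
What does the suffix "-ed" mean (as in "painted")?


Suffix: -ed
Example: painted (paint + -ed)
Meaning = past tense


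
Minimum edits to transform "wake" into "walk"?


Word 1: "wake" (length 4)
Word 2: "walk" (length 4)
One optimal edit sequence (insert/delete/substitute each cost 1):
  1. keep 'w'
  2. keep 'a'
  3. substitute 'k' -> 'l'  (+1)
  4. substitute 'e' -> 'k'  (+1)
Total edit operations: 2
Edit distance = 2


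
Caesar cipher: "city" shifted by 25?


Word: "city"
Shift: 25
Each letter → (letter + shift) mod 26:
  'c' (2) + 25 = 1 → 'b'
  'i' (8) + 25 = 7 → 'h'
  't' (19) + 25 = 18 → 's'
  'y' (24) + 25 = 23 → 'x'
Result = "bhsx"


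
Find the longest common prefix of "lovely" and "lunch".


Word 1: "lovely"
Word 2: "lunch"
Comparing from start:
  Pos 0: 'l' == 'l'
  Pos 1: 'o' != 'u' (stop)
LCP = "l" (length 1)


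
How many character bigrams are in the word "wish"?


Word: "wish" (length 4)
Number of 2-grams = length - 2 + 1 = 4 - 2 + 1
= 3


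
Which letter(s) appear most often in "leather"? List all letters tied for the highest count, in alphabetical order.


Word: "leather"
Letter counts:
  'a': 1
  'e': 2
  'h': 1
  'l': 1
  'r': 1
  't': 1
Maximum count = 2
Most frequent = 'e' (2 times each)


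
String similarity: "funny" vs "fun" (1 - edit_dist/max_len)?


Word 1: "funny" (length 5)
Word 2: "fun" (length 3)
One optimal edit sequence:
  1. keep 'f'
  2. keep 'u'
  3. delete 'n'  (+1)
  4. keep 'n'
  5. delete 'y'  (+1)
Edit distance = 2
Max length = max(5, 3) = 5
Similarity = 1 - 2/5
= 0.6000


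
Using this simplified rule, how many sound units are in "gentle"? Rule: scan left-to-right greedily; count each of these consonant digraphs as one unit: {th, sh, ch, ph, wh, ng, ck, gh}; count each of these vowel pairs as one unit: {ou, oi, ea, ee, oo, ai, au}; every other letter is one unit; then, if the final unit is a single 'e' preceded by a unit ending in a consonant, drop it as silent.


Word: "gentle" (6 letters)
Left-to-right scan:
  (1) 'g' (letter)
  (2) 'e' (letter)
  (3) 'n' (letter)
  (4) 't' (letter)
  (5) 'l' (letter)
  (6) 'e' (letter)
Units from scan: 6
Final unit is 'e' after a consonant -> drop as silent (-1)
Sound units = 5 units


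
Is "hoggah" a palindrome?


Word: "hoggah"
Reversed: "haggoh"
Forward == Backward? hoggah != haggoh
Palindrome = No


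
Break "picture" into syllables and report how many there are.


Word: "picture"
Syllable breakdown: pic / ture
Counting: 2 parts
= 2 syllables


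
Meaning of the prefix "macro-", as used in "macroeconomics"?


Prefix: macro-
Example: macroeconomics (macro- + economics)
Meaning = large


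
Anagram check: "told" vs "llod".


Word 1: "told" → sorted: dlot
Word 2: "llod" → sorted: dllo
Same letters? dlot != dllo
Anagram = No


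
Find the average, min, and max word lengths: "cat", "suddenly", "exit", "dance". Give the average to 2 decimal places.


Lengths: "cat"=3, "suddenly"=8, "exit"=4, "dance"=5
Sum = 20, Count = 4
Average = 20/4 = 5.00
= avg=5.00, min=3, max=8


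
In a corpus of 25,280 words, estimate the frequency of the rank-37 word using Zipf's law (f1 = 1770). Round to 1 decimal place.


Zipf's law: f(r) = f(1) / r
f(1) = 1770
f(37) = 1770 / 37
= 47.8 occurrences


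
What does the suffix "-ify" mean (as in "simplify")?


Suffix: -ify
Example: simplify = simple + -ify, with a spelling change
Meaning = to make


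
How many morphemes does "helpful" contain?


Word: "helpful"
Morphemes: help / -ful
Each morpheme carries meaning
= 2 morphemes


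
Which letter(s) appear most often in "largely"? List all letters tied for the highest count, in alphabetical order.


Word: "largely"
Letter counts:
  'a': 1
  'e': 1
  'g': 1
  'l': 2
  'r': 1
  'y': 1
Maximum count = 2
Most frequent = 'l' (2 times each)


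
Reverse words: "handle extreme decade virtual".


Original: "handle extreme decade virtual"
Words (1..n): handle | extreme | decade | virtual
Reversed (n..1): virtual | decade | extreme | handle
Result = "virtual decade extreme handle"


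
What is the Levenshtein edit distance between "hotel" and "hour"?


Word 1: "hotel" (length 5)
Word 2: "hour" (length 4)
One optimal edit sequence (insert/delete/substitute each cost 1):
  1. keep 'h'
  2. keep 'o'
  3. delete 't'  (+1)
  4. substitute 'e' -> 'u'  (+1)
  5. substitute 'l' -> 'r'  (+1)
Total edit operations: 3
Edit distance = 3


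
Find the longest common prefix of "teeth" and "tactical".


Word 1: "teeth"
Word 2: "tactical"
Comparing from start:
  Pos 0: 't' == 't'
  Pos 1: 'e' != 'a' (stop)
LCP = "t" (length 1)


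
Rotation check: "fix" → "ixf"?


Word: "fix", Candidate: "ixf"
Method: check if candidate is substring of word+word
"fixfix" contains "ixf"? Yes
Is rotation = Yes


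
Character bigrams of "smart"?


Word: "smart" (length 5)
Number of bigrams = 5 - 2 + 1 = 4
  Position 0: "sm"
  Position 1: "ma"
  Position 2: "ar"
  Position 3: "rt"
Bigrams = "sm", "ma", "ar", "rt"


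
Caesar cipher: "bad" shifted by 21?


Word: "bad"
Shift: 21
Each letter → (letter + shift) mod 26:
  'b' (1) + 21 = 22 → 'w'
  'a' (0) + 21 = 21 → 'v'
  'd' (3) + 21 = 24 → 'y'
Result = "wvy"


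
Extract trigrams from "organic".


Word: "organic" (length 7)
Number of trigrams = 7 - 3 + 1 = 5
  Position 0: "org"
  Position 1: "rga"
  Position 2: "gan"
  Position 3: "ani"
  Position 4: "nic"
Trigrams = "org", "rga", "gan", "ani", "nic"


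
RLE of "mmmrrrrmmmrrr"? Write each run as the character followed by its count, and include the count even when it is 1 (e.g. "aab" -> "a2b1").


String: "mmmrrrrmmmrrr"
Scanning for consecutive runs:
  'm' x 3
  'r' x 4
  'm' x 3
  'r' x 3
RLE = "m3r4m3r3"


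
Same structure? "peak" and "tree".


Pattern of "peak": [0, 1, 2, 3]
Pattern of "tree": [0, 1, 2, 2]
Patterns do not match
Same pattern = No


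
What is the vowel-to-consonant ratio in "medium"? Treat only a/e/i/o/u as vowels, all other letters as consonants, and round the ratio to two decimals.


Word: "medium"
Vowels (a,e,i,o,u): 3
Consonants: 3
Ratio = 3/3
= 1.00


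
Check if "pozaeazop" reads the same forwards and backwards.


Word: "pozaeazop"
Reversed: "pozaeazop"
Forward == Backward? pozaeazop == pozaeazop
Palindrome = Yes


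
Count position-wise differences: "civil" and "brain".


Comparing character by character (same length = 5):
  Pos 0: 'c' vs 'b' !=
  Pos 1: 'i' vs 'r' !=
  Pos 2: 'v' vs 'a' !=
  Pos 3: 'i' vs 'i' =
  Pos 4: 'l' vs 'n' !=
Hamming distance = 4


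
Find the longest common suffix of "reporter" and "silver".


Word 1: "reporter"
Word 2: "silver"
Comparing from end:
  Pos -1: 'r' == 'r'
  Pos -2: 'e' == 'e'
  Pos -3: 't' != 'v' (stop)
LCS = "er" (length 2)


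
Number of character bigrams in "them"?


Word: "them" (length 4)
Number of 2-grams = length - 2 + 1 = 4 - 2 + 1
= 3
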